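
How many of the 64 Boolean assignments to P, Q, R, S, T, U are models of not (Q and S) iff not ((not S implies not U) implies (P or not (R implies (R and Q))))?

18

Initial set: {(not (Q and S) iff not ((not S implies not U) implies (P or not (R implies (R and Q)))))}.
(not (Q and S) iff not ((not S implies not U) implies (P or not (R implies (R and Q))))): β-rule — branch into not (Q and S), not ((not S implies not U) implies (P or not (R implies (R and Q))))  //  not not (Q and S), not not ((not S implies not U) implies (P or not (R implies (R and Q)))).
  branch 1 (add not (Q and S), not ((not S implies not U) implies (P or not (R implies (R and Q))))):
    not ((not S implies not U) implies (P or not (R implies (R and Q)))): α-rule — add (not S implies not U), not (P or not (R implies (R and Q))).
    not (P or not (R implies (R and Q))): α-rule — add not P, not not (R implies (R and Q)).
    not (Q and S): β-rule — branch into not Q  //  not S.
      branch 1.1 (add not Q):
        (not S implies not U): β-rule — branch into not not S  //  not U.
          branch 1.1.1 (add not not S):
            not not (R implies (R and Q)): β-rule — branch into not R  //  (R and Q).
              branch 1.1.1.1 (add not R):
                ○ open, literals {P=0, Q=0, R=0, S=1}.
              branch 1.1.1.2 (add (R and Q)):
                (R and Q): α-rule — add R, Q.
                × closes — contains both Q and not Q.
          branch 1.1.2 (add not U):
            not not (R implies (R and Q)): β-rule — branch into not R  //  (R and Q).
              branch 1.1.2.1 (add not R):
                ○ open, literals {P=0, Q=0, R=0, U=0}.
              branch 1.1.2.2 (add (R and Q)):
                (R and Q): α-rule — add R, Q.
                × closes — contains both Q and not Q.
      branch 1.2 (add not S):
        (not S implies not U): β-rule — branch into not not S  //  not U.
          branch 1.2.1 (add not not S):
            × closes — contains both S and not S.
          branch 1.2.2 (add not U):
            not not (R implies (R and Q)): β-rule — branch into not R  //  (R and Q).
              branch 1.2.2.1 (add not R):
                ○ open, literals {P=0, R=0, S=0, U=0}.
              branch 1.2.2.2 (add (R and Q)):
                (R and Q): α-rule — add R, Q.
                ○ open, literals {P=0, Q=1, R=1, S=0, U=0}.
  branch 2 (add not not (Q and S), not not ((not S implies not U) implies (P or not (R implies (R and Q))))):
    not not (Q and S): α-rule — add Q, S.
    not not ((not S implies not U) implies (P or not (R implies (R and Q)))): β-rule — branch into not (not S implies not U)  //  (P or not (R implies (R and Q))).
      branch 2.1 (add not (not S implies not U)):
        not (not S implies not U): α-rule — add not S, not not U.
        × closes — contains both S and not S.
      branch 2.2 (add (P or not (R implies (R and Q)))):
        (P or not (R implies (R and Q))): β-rule — branch into P  //  not (R implies (R and Q)).
          branch 2.2.1 (add P):
            ○ open, literals {P=1, Q=1, S=1}.
          branch 2.2.2 (add not (R implies (R and Q))):
            not (R implies (R and Q)): α-rule — add R, not (R and Q).
            not (R and Q): β-rule — branch into not R  //  not Q.
              branch 2.2.2.1 (add not R):
                × closes — contains both R and not R.
              branch 2.2.2.2 (add not Q):
                × closes — contains both Q and not Q.
6 branches closed, 5 open.
Each open branch fixes some atoms; the unmentioned ones are free. Counting distinct full assignments: branch {P=0, Q=0, R=0, S=1} (T, U) contributes 4 new; branch {P=0, Q=0, R=0, U=0} (S, T) contributes 2 new; branch {P=0, R=0, S=0, U=0} (Q, T) contributes 2 new; branch {P=0, Q=1, R=1, S=0, U=0} (T) contributes 2 new; branch {P=1, Q=1, S=1} (R, T, U) contributes 8 new. Total: 18.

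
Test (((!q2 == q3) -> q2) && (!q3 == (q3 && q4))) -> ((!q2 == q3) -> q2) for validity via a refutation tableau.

Assume the negation and expand:
Initial set: {!((((!q2 == q3) -> q2) && (!q3 == (q3 && q4))) -> ((!q2 == q3) -> q2))}.
!((((!q2 == q3) -> q2) && (!q3 == (q3 && q4))) -> ((!q2 == q3) -> q2)): α-rule — add (((!q2 == q3) -> q2) && (!q3 == (q3 && q4))), !((!q2 == q3) -> q2).
(((!q2 == q3) -> q2) && (!q3 == (q3 && q4))): α-rule — add ((!q2 == q3) -> q2), (!q3 == (q3 && q4)).
!((!q2 == q3) -> q2): α-rule — add (!q2 == q3), !q2.
((!q2 == q3) -> q2): β-rule — branch into !(!q2 == q3)  //  q2.
  branch 1 (add !(!q2 == q3)):
    (!q3 == (q3 && q4)): β-rule — branch into !q3, (q3 && q4)  //  !!q3, !(q3 && q4).
      branch 1.1 (add !q3, (q3 && q4)):
        (q3 && q4): α-rule — add q3, q4.
        × closes — contains both q3 and !q3.
      branch 1.2 (add !!q3, !(q3 && q4)):
        (!q2 == q3): β-rule — branch into !q2, q3  //  !!q2, !q3.
          branch 1.2.1 (add !q2, q3):
            !(!q2 == q3): β-rule — branch into !q2, !q3  //  !!q2, q3.
              branch 1.2.1.1 (add !q2, !q3):
                × closes — contains both q3 and !q3.
              branch 1.2.1.2 (add !!q2, q3):
                × closes — contains both q2 and !q2.
          branch 1.2.2 (add !!q2, !q3):
            × closes — contains both q2 and !q2.
  branch 2 (add q2):
    × closes — contains both q2 and !q2.
All 5 branches close.
Every branch closed, so the negation is unsatisfiable and the formula is valid.

Valid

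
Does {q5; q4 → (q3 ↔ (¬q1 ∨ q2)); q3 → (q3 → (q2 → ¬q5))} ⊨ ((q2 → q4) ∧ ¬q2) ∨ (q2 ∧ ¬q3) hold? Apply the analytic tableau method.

Initial set: {T q5; T (q4 → (q3 ↔ (¬q1 ∨ q2))); T (q3 → (q3 → (q2 → ¬q5))); F (((q2 → q4) ∧ ¬q2) ∨ (q2 ∧ ¬q3))}.
F (((q2 → q4) ∧ ¬q2) ∨ (q2 ∧ ¬q3)): α-rule — add F ((q2 → q4) ∧ ¬q2), F (q2 ∧ ¬q3).
T (q4 → (q3 ↔ (¬q1 ∨ q2))): β-rule — branch into F q4  //  T (q3 ↔ (¬q1 ∨ q2)).
  branch 1 (add F q4):
    T (q3 → (q3 → (q2 → ¬q5))): β-rule — branch into F q3  //  T (q3 → (q2 → ¬q5)).
      branch 1.1 (add F q3):
        F ((q2 → q4) ∧ ¬q2): β-rule — branch into F (q2 → q4)  //  F ¬q2.
          branch 1.1.1 (add F (q2 → q4)):
            F (q2 → q4): α-rule — add T q2, F q4.
            F (q2 ∧ ¬q3): β-rule — branch into F q2  //  F ¬q3.
              branch 1.1.1.1 (add F q2):
                × closes — contains both q2 and ¬q2.
              branch 1.1.1.2 (add F ¬q3):
                × closes — contains both q3 and ¬q3.
          branch 1.1.2 (add F ¬q2):
            F (q2 ∧ ¬q3): β-rule — branch into F q2  //  F ¬q3.
              branch 1.1.2.1 (add F q2):
                × closes — contains both q2 and ¬q2.
              branch 1.1.2.2 (add F ¬q3):
                × closes — contains both q3 and ¬q3.
      branch 1.2 (add T (q3 → (q2 → ¬q5))):
        F ((q2 → q4) ∧ ¬q2): β-rule — branch into F (q2 → q4)  //  F ¬q2.
          branch 1.2.1 (add F (q2 → q4)):
            F (q2 → q4): α-rule — add T q2, F q4.
            F (q2 ∧ ¬q3): β-rule — branch into F q2  //  F ¬q3.
              branch 1.2.1.1 (add F q2):
                × closes — contains both q2 and ¬q2.
              branch 1.2.1.2 (add F ¬q3):
                T (q3 → (q2 → ¬q5)): β-rule — branch into F q3  //  T (q2 → ¬q5).
                  branch 1.2.1.2.1 (add F q3):
                    × closes — contains both q3 and ¬q3.
                  branch 1.2.1.2.2 (add T (q2 → ¬q5)):
                    T (q2 → ¬q5): β-rule — branch into F q2  //  T ¬q5.
                      branch 1.2.1.2.2.1 (add F q2):
                        × closes — contains both q2 and ¬q2.
                      branch 1.2.1.2.2.2 (add T ¬q5):
                        × closes — contains both q5 and ¬q5.
          branch 1.2.2 (add F ¬q2):
            F (q2 ∧ ¬q3): β-rule — branch into F q2  //  F ¬q3.
              branch 1.2.2.1 (add F q2):
                × closes — contains both q2 and ¬q2.
              branch 1.2.2.2 (add F ¬q3):
                T (q3 → (q2 → ¬q5)): β-rule — branch into F q3  //  T (q2 → ¬q5).
                  branch 1.2.2.2.1 (add F q3):
                    × closes — contains both q3 and ¬q3.
                  branch 1.2.2.2.2 (add T (q2 → ¬q5)):
                    T (q2 → ¬q5): β-rule — branch into F q2  //  T ¬q5.
                      branch 1.2.2.2.2.1 (add F q2):
                        × closes — contains both q2 and ¬q2.
                      branch 1.2.2.2.2.2 (add T ¬q5):
                        × closes — contains both q5 and ¬q5.
  branch 2 (add T (q3 ↔ (¬q1 ∨ q2))):
    T (q3 → (q3 → (q2 → ¬q5))): β-rule — branch into F q3  //  T (q3 → (q2 → ¬q5)).
      branch 2.1 (add F q3):
        F ((q2 → q4) ∧ ¬q2): β-rule — branch into F (q2 → q4)  //  F ¬q2.
          branch 2.1.1 (add F (q2 → q4)):
            F (q2 → q4): α-rule — add T q2, F q4.
            F (q2 ∧ ¬q3): β-rule — branch into F q2  //  F ¬q3.
              branch 2.1.1.1 (add F q2):
                × closes — contains both q2 and ¬q2.
              branch 2.1.1.2 (add F ¬q3):
                × closes — contains both q3 and ¬q3.
          branch 2.1.2 (add F ¬q2):
            F (q2 ∧ ¬q3): β-rule — branch into F q2  //  F ¬q3.
              branch 2.1.2.1 (add F q2):
                × closes — contains both q2 and ¬q2.
              branch 2.1.2.2 (add F ¬q3):
                × closes — contains both q3 and ¬q3.
      branch 2.2 (add T (q3 → (q2 → ¬q5))):
        F ((q2 → q4) ∧ ¬q2): β-rule — branch into F (q2 → q4)  //  F ¬q2.
          branch 2.2.1 (add F (q2 → q4)):
            F (q2 → q4): α-rule — add T q2, F q4.
            F (q2 ∧ ¬q3): β-rule — branch into F q2  //  F ¬q3.
              branch 2.2.1.1 (add F q2):
                × closes — contains both q2 and ¬q2.
              branch 2.2.1.2 (add F ¬q3):
                T (q3 ↔ (¬q1 ∨ q2)): β-rule — branch into T q3, T (¬q1 ∨ q2)  //  F q3, F (¬q1 ∨ q2).
                  branch 2.2.1.2.1 (add T q3, T (¬q1 ∨ q2)):
                    T (q3 → (q2 → ¬q5)): β-rule — branch into F q3  //  T (q2 → ¬q5).
                      branch 2.2.1.2.1.1 (add F q3):
                        × closes — contains both q3 and ¬q3.
                      branch 2.2.1.2.1.2 (add T (q2 → ¬q5)):
                        T (¬q1 ∨ q2): β-rule — branch into T ¬q1  //  T q2.
                          branch 2.2.1.2.1.2.1 (add T ¬q1):
                            T (q2 → ¬q5): β-rule — branch into F q2  //  T ¬q5.
                              branch 2.2.1.2.1.2.1.1 (add F q2):
                                × closes — contains both q2 and ¬q2.
                              branch 2.2.1.2.1.2.1.2 (add T ¬q5):
                                × closes — contains both q5 and ¬q5.
                          branch 2.2.1.2.1.2.2 (add T q2):
                            T (q2 → ¬q5): β-rule — branch into F q2  //  T ¬q5.
                              branch 2.2.1.2.1.2.2.1 (add F q2):
                                × closes — contains both q2 and ¬q2.
                              branch 2.2.1.2.1.2.2.2 (add T ¬q5):
                                × closes — contains both q5 and ¬q5.
                  branch 2.2.1.2.2 (add F q3, F (¬q1 ∨ q2)):
                    × closes — contains both q3 and ¬q3.
          branch 2.2.2 (add F ¬q2):
            F (q2 ∧ ¬q3): β-rule — branch into F q2  //  F ¬q3.
              branch 2.2.2.1 (add F q2):
                × closes — contains both q2 and ¬q2.
              branch 2.2.2.2 (add F ¬q3):
                T (q3 ↔ (¬q1 ∨ q2)): β-rule — branch into T q3, T (¬q1 ∨ q2)  //  F q3, F (¬q1 ∨ q2).
                  branch 2.2.2.2.1 (add T q3, T (¬q1 ∨ q2)):
                    T (q3 → (q2 → ¬q5)): β-rule — branch into F q3  //  T (q2 → ¬q5).
                      branch 2.2.2.2.1.1 (add F q3):
                        × closes — contains both q3 and ¬q3.
                      branch 2.2.2.2.1.2 (add T (q2 → ¬q5)):
                        T (¬q1 ∨ q2): β-rule — branch into T ¬q1  //  T q2.
                          branch 2.2.2.2.1.2.1 (add T ¬q1):
                            T (q2 → ¬q5): β-rule — branch into F q2  //  T ¬q5.
                              branch 2.2.2.2.1.2.1.1 (add F q2):
                                × closes — contains both q2 and ¬q2.
                              branch 2.2.2.2.1.2.1.2 (add T ¬q5):
                                × closes — contains both q5 and ¬q5.
                          branch 2.2.2.2.1.2.2 (add T q2):
                            T (q2 → ¬q5): β-rule — branch into F q2  //  T ¬q5.
                              branch 2.2.2.2.1.2.2.1 (add F q2):
                                × closes — contains both q2 and ¬q2.
                              branch 2.2.2.2.1.2.2.2 (add T ¬q5):
                                × closes — contains both q5 and ¬q5.
                  branch 2.2.2.2.2 (add F q3, F (¬q1 ∨ q2)):
                    × closes — contains both q3 and ¬q3.
All 30 branches close.
Every branch closed, so the premises entail the conclusion.

Yes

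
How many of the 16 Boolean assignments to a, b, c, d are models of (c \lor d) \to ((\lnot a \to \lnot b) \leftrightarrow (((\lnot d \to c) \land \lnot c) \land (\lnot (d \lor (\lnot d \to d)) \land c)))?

Initial set: {((c \lor d) \to ((\lnot a \to \lnot b) \leftrightarrow (((\lnot d \to c) \land \lnot c) \land (\lnot (d \lor (\lnot d \to d)) \land c))))}.
((c \lor d) \to ((\lnot a \to \lnot b) \leftrightarrow (((\lnot d \to c) \land \lnot c) \land (\lnot (d \lor (\lnot d \to d)) \land c)))): β-rule — branch into \lnot (c \lor d)  //  ((\lnot a \to \lnot b) \leftrightarrow (((\lnot d \to c) \land \lnot c) \land (\lnot (d \lor (\lnot d \to d)) \land c))).
  branch 1 (add \lnot (c \lor d)):
    \lnot (c \lor d): α-rule — add \lnot c, \lnot d.
    ○ open, literals {c=F, d=F}.
  branch 2 (add ((\lnot a \to \lnot b) \leftrightarrow (((\lnot d \to c) \land \lnot c) \land (\lnot (d \lor (\lnot d \to d)) \land c)))):
    ((\lnot a \to \lnot b) \leftrightarrow (((\lnot d \to c) \land \lnot c) \land (\lnot (d \lor (\lnot d \to d)) \land c))): β-rule — branch into (\lnot a \to \lnot b), (((\lnot d \to c) \land \lnot c) \land (\lnot (d \lor (\lnot d \to d)) \land c))  //  \lnot (\lnot a \to \lnot b), \lnot (((\lnot d \to c) \land \lnot c) \land (\lnot (d \lor (\lnot d \to d)) \land c)).
      branch 2.1 (add (\lnot a \to \lnot b), (((\lnot d \to c) \land \lnot c) \land (\lnot (d \lor (\lnot d \to d)) \land c))):
        (((\lnot d \to c) \land \lnot c) \land (\lnot (d \lor (\lnot d \to d)) \land c)): α-rule — add ((\lnot d \to c) \land \lnot c), (\lnot (d \lor (\lnot d \to d)) \land c).
        ((\lnot d \to c) \land \lnot c): α-rule — add (\lnot d \to c), \lnot c.
        (\lnot (d \lor (\lnot d \to d)) \land c): α-rule — add \lnot (d \lor (\lnot d \to d)), c.
        × closes — contains both c and \lnot c.
      branch 2.2 (add \lnot (\lnot a \to \lnot b), \lnot (((\lnot d \to c) \land \lnot c) \land (\lnot (d \lor (\lnot d \to d)) \land c))):
        \lnot (\lnot a \to \lnot b): α-rule — add \lnot a, \lnot \lnot b.
        \lnot (((\lnot d \to c) \land \lnot c) \land (\lnot (d \lor (\lnot d \to d)) \land c)): β-rule — branch into \lnot ((\lnot d \to c) \land \lnot c)  //  \lnot (\lnot (d \lor (\lnot d \to d)) \land c).
          branch 2.2.1 (add \lnot ((\lnot d \to c) \land \lnot c)):
            \lnot ((\lnot d \to c) \land \lnot c): β-rule — branch into \lnot (\lnot d \to c)  //  \lnot \lnot c.
              branch 2.2.1.1 (add \lnot (\lnot d \to c)):
                \lnot (\lnot d \to c): α-rule — add \lnot d, \lnot c.
                ○ open, literals {a=F, b=T, c=F, d=F}.
              branch 2.2.1.2 (add \lnot \lnot c):
                ○ open, literals {a=F, b=T, c=T}.
          branch 2.2.2 (add \lnot (\lnot (d \lor (\lnot d \to d)) \land c)):
            \lnot (\lnot (d \lor (\lnot d \to d)) \land c): β-rule — branch into \lnot \lnot (d \lor (\lnot d \to d))  //  \lnot c.
              branch 2.2.2.1 (add \lnot \lnot (d \lor (\lnot d \to d))):
                \lnot \lnot (d \lor (\lnot d \to d)): β-rule — branch into d  //  (\lnot d \to d).
                  branch 2.2.2.1.1 (add d):
                    ○ open, literals {a=F, b=T, d=T}.
                  branch 2.2.2.1.2 (add (\lnot d \to d)):
                    (\lnot d \to d): β-rule — branch into \lnot \lnot d  //  d.
                      branch 2.2.2.1.2.1 (add \lnot \lnot d):
                        ○ open, literals {a=F, b=T, d=T}.
                      branch 2.2.2.1.2.2 (add d):
                        ○ open, literals {a=F, b=T, d=T}.
              branch 2.2.2.2 (add \lnot c):
                ○ open, literals {a=F, b=T, c=F}.
1 branch closed, 7 open.
Each open branch fixes some atoms; the unmentioned ones are free. Counting distinct full assignments: branch {c=F, d=F} (a, b) contributes 4 new; branch {a=F, b=T, c=F, d=F} (none free) contributes 0 new; branch {a=F, b=T, c=T} (d) contributes 2 new; branch {a=F, b=T, d=T} (c) contributes 1 new; branch {a=F, b=T, d=T} (c) contributes 0 new; branch {a=F, b=T, d=T} (c) contributes 0 new; branch {a=F, b=T, c=F} (d) contributes 0 new. Total: 7.

7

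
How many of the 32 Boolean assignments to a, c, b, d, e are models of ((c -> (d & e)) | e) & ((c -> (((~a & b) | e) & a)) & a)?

Initial set: {(((c -> (d & e)) | e) & ((c -> (((~a & b) | e) & a)) & a))}.
(((c -> (d & e)) | e) & ((c -> (((~a & b) | e) & a)) & a)): α-rule — add ((c -> (d & e)) | e), ((c -> (((~a & b) | e) & a)) & a).
((c -> (((~a & b) | e) & a)) & a): α-rule — add (c -> (((~a & b) | e) & a)), a.
((c -> (d & e)) | e): β-rule — branch into (c -> (d & e))  //  e.
  branch 1 (add (c -> (d & e))):
    (c -> (((~a & b) | e) & a)): β-rule — branch into ~c  //  (((~a & b) | e) & a).
      branch 1.1 (add ~c):
        (c -> (d & e)): β-rule — branch into ~c  //  (d & e).
          branch 1.1.1 (add ~c):
            ○ open, literals {a=true, c=false}.
          branch 1.1.2 (add (d & e)):
            (d & e): α-rule — add d, e.
            ○ open, literals {a=true, c=false, d=true, e=true}.
      branch 1.2 (add (((~a & b) | e) & a)):
        (((~a & b) | e) & a): α-rule — add ((~a & b) | e), a.
        (c -> (d & e)): β-rule — branch into ~c  //  (d & e).
          branch 1.2.1 (add ~c):
            ((~a & b) | e): β-rule — branch into (~a & b)  //  e.
              branch 1.2.1.1 (add (~a & b)):
                (~a & b): α-rule — add ~a, b.
                × closes — contains both a and ~a.
              branch 1.2.1.2 (add e):
                ○ open, literals {a=true, c=false, e=true}.
          branch 1.2.2 (add (d & e)):
            (d & e): α-rule — add d, e.
            ((~a & b) | e): β-rule — branch into (~a & b)  //  e.
              branch 1.2.2.1 (add (~a & b)):
                (~a & b): α-rule — add ~a, b.
                × closes — contains both a and ~a.
              branch 1.2.2.2 (add e):
                ○ open, literals {a=true, d=true, e=true}.
  branch 2 (add e):
    (c -> (((~a & b) | e) & a)): β-rule — branch into ~c  //  (((~a & b) | e) & a).
      branch 2.1 (add ~c):
        ○ open, literals {a=true, c=false, e=true}.
      branch 2.2 (add (((~a & b) | e) & a)):
        (((~a & b) | e) & a): α-rule — add ((~a & b) | e), a.
        ((~a & b) | e): β-rule — branch into (~a & b)  //  e.
          branch 2.2.1 (add (~a & b)):
            (~a & b): α-rule — add ~a, b.
            × closes — contains both a and ~a.
          branch 2.2.2 (add e):
            ○ open, literals {a=true, e=true}.
3 branches closed, 6 open.
Each open branch fixes some atoms; the unmentioned ones are free. Counting distinct full assignments: branch {a=true, c=false} (b, d, e) contributes 8 new; branch {a=true, c=false, d=true, e=true} (b) contributes 0 new; branch {a=true, c=false, e=true} (b, d) contributes 0 new; branch {a=true, d=true, e=true} (c, b) contributes 2 new; branch {a=true, c=false, e=true} (b, d) contributes 0 new; branch {a=true, e=true} (c, b, d) contributes 2 new. Total: 12.

12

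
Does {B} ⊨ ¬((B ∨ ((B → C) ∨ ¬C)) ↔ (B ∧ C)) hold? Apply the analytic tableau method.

No

Initial set: {B; ¬¬((B ∨ ((B → C) ∨ ¬C)) ↔ (B ∧ C))}.
¬¬((B ∨ ((B → C) ∨ ¬C)) ↔ (B ∧ C)): β-rule — branch into (B ∨ ((B → C) ∨ ¬C)), (B ∧ C)  //  ¬(B ∨ ((B → C) ∨ ¬C)), ¬(B ∧ C).
  branch 1 (add (B ∨ ((B → C) ∨ ¬C)), (B ∧ C)):
    (B ∧ C): α-rule — add B, C.
    (B ∨ ((B → C) ∨ ¬C)): β-rule — branch into B  //  ((B → C) ∨ ¬C).
      branch 1.1 (add B):
        ○ open, literals {B=T, C=T}.
      branch 1.2 (add ((B → C) ∨ ¬C)):
        ((B → C) ∨ ¬C): β-rule — branch into (B → C)  //  ¬C.
          branch 1.2.1 (add (B → C)):
            (B → C): β-rule — branch into ¬B  //  C.
              branch 1.2.1.1 (add ¬B):
                × closes — contains both B and ¬B.
              branch 1.2.1.2 (add C):
                ○ open, literals {B=T, C=T}.
          branch 1.2.2 (add ¬C):
            × closes — contains both C and ¬C.
  branch 2 (add ¬(B ∨ ((B → C) ∨ ¬C)), ¬(B ∧ C)):
    ¬(B ∨ ((B → C) ∨ ¬C)): α-rule — add ¬B, ¬((B → C) ∨ ¬C).
    × closes — contains both B and ¬B.
3 branches closed, 2 open.
An open branch gives a countermodel: B=T, C=T (unmentioned atoms arbitrary); the premises hold there but the conclusion fails.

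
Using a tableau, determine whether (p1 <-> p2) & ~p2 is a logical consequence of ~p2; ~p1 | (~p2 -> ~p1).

Initial set: {~p2; (~p1 | (~p2 -> ~p1)); ~((p1 <-> p2) & ~p2)}.
(~p1 | (~p2 -> ~p1)): β-rule — branch into ~p1  //  (~p2 -> ~p1).
  branch 1 (add ~p1):
    ~((p1 <-> p2) & ~p2): β-rule — branch into ~(p1 <-> p2)  //  ~~p2.
      branch 1.1 (add ~(p1 <-> p2)):
        ~(p1 <-> p2): β-rule — branch into p1, ~p2  //  ~p1, p2.
          branch 1.1.1 (add p1, ~p2):
            × closes — contains both p1 and ~p1.
          branch 1.1.2 (add ~p1, p2):
            × closes — contains both p2 and ~p2.
      branch 1.2 (add ~~p2):
        × closes — contains both p2 and ~p2.
  branch 2 (add (~p2 -> ~p1)):
    ~((p1 <-> p2) & ~p2): β-rule — branch into ~(p1 <-> p2)  //  ~~p2.
      branch 2.1 (add ~(p1 <-> p2)):
        (~p2 -> ~p1): β-rule — branch into ~~p2  //  ~p1.
          branch 2.1.1 (add ~~p2):
            × closes — contains both p2 and ~p2.
          branch 2.1.2 (add ~p1):
            ~(p1 <-> p2): β-rule — branch into p1, ~p2  //  ~p1, p2.
              branch 2.1.2.1 (add p1, ~p2):
                × closes — contains both p1 and ~p1.
              branch 2.1.2.2 (add ~p1, p2):
                × closes — contains both p2 and ~p2.
      branch 2.2 (add ~~p2):
        × closes — contains both p2 and ~p2.
All 7 branches close.
Every branch closed, so the premises entail the conclusion.

Yes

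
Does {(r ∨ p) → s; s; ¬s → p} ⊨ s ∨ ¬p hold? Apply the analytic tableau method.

Yes

Initial set: {((r ∨ p) → s); s; (¬s → p); ¬(s ∨ ¬p)}.
¬(s ∨ ¬p): α-rule — add ¬s, ¬¬p.
× closes — contains both s and ¬s.
All 1 branch closes.
Every branch closed, so the premises entail the conclusion.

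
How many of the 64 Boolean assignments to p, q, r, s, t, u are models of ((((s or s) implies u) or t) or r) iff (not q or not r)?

44

Initial set: {(((((s or s) implies u) or t) or r) iff (not q or not r))}.
(((((s or s) implies u) or t) or r) iff (not q or not r)): β-rule — branch into ((((s or s) implies u) or t) or r), (not q or not r)  //  not ((((s or s) implies u) or t) or r), not (not q or not r).
  branch 1 (add ((((s or s) implies u) or t) or r), (not q or not r)):
    ((((s or s) implies u) or t) or r): β-rule — branch into (((s or s) implies u) or t)  //  r.
      branch 1.1 (add (((s or s) implies u) or t)):
        (not q or not r): β-rule — branch into not q  //  not r.
          branch 1.1.1 (add not q):
            (((s or s) implies u) or t): β-rule — branch into ((s or s) implies u)  //  t.
              branch 1.1.1.1 (add ((s or s) implies u)):
                ((s or s) implies u): β-rule — branch into not (s or s)  //  u.
                  branch 1.1.1.1.1 (add not (s or s)):
                    not (s or s): α-rule — add not s, not s.
                    ○ open, literals {q=false, s=false}.
                  branch 1.1.1.1.2 (add u):
                    ○ open, literals {q=false, u=true}.
              branch 1.1.1.2 (add t):
                ○ open, literals {q=false, t=true}.
          branch 1.1.2 (add not r):
            (((s or s) implies u) or t): β-rule — branch into ((s or s) implies u)  //  t.
              branch 1.1.2.1 (add ((s or s) implies u)):
                ((s or s) implies u): β-rule — branch into not (s or s)  //  u.
                  branch 1.1.2.1.1 (add not (s or s)):
                    not (s or s): α-rule — add not s, not s.
                    ○ open, literals {r=false, s=false}.
                  branch 1.1.2.1.2 (add u):
                    ○ open, literals {r=false, u=true}.
              branch 1.1.2.2 (add t):
                ○ open, literals {r=false, t=true}.
      branch 1.2 (add r):
        (not q or not r): β-rule — branch into not q  //  not r.
          branch 1.2.1 (add not q):
            ○ open, literals {q=false, r=true}.
          branch 1.2.2 (add not r):
            × closes — contains both r and not r.
  branch 2 (add not ((((s or s) implies u) or t) or r), not (not q or not r)):
    not ((((s or s) implies u) or t) or r): α-rule — add not (((s or s) implies u) or t), not r.
    not (not q or not r): α-rule — add not not q, not not r.
    × closes — contains both r and not r.
2 branches closed, 7 open.
Each open branch fixes some atoms; the unmentioned ones are free. Counting distinct full assignments: branch {q=false, s=false} (p, r, t, u) contributes 16 new; branch {q=false, u=true} (p, r, s, t) contributes 8 new; branch {q=false, t=true} (p, r, s, u) contributes 4 new; branch {r=false, s=false} (p, q, t, u) contributes 8 new; branch {r=false, u=true} (p, q, s, t) contributes 4 new; branch {r=false, t=true} (p, q, s, u) contributes 2 new; branch {q=false, r=true} (p, s, t, u) contributes 2 new. Total: 44.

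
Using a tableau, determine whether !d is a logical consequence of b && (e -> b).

Initial set: {(b && (e -> b)); !!d}.
(b && (e -> b)): α-rule — add b, (e -> b).
(e -> b): β-rule — branch into !e  //  b.
  branch 1 (add !e):
    ○ open, literals {b=1, d=1, e=0}.
  branch 2 (add b):
    ○ open, literals {b=1, d=1}.
0 branches closed, 2 open.
An open branch gives a countermodel: b=1, d=1, e=0 (unmentioned atoms arbitrary); the premises hold there but the conclusion fails.

No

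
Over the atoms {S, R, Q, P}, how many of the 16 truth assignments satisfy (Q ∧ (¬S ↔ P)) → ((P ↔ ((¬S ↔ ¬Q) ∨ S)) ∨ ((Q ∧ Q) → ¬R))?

Initial set: {((Q ∧ (¬S ↔ P)) → ((P ↔ ((¬S ↔ ¬Q) ∨ S)) ∨ ((Q ∧ Q) → ¬R)))}.
((Q ∧ (¬S ↔ P)) → ((P ↔ ((¬S ↔ ¬Q) ∨ S)) ∨ ((Q ∧ Q) → ¬R))): β-rule — branch into ¬(Q ∧ (¬S ↔ P))  //  ((P ↔ ((¬S ↔ ¬Q) ∨ S)) ∨ ((Q ∧ Q) → ¬R)).
  branch 1 (add ¬(Q ∧ (¬S ↔ P))):
    ¬(Q ∧ (¬S ↔ P)): β-rule — branch into ¬Q  //  ¬(¬S ↔ P).
      branch 1.1 (add ¬Q):
        ○ open, literals {Q=F}.
      branch 1.2 (add ¬(¬S ↔ P)):
        ¬(¬S ↔ P): β-rule — branch into ¬S, ¬P  //  ¬¬S, P.
          branch 1.2.1 (add ¬S, ¬P):
            ○ open, literals {P=F, S=F}.
          branch 1.2.2 (add ¬¬S, P):
            ○ open, literals {P=T, S=T}.
  branch 2 (add ((P ↔ ((¬S ↔ ¬Q) ∨ S)) ∨ ((Q ∧ Q) → ¬R))):
    ((P ↔ ((¬S ↔ ¬Q) ∨ S)) ∨ ((Q ∧ Q) → ¬R)): β-rule — branch into (P ↔ ((¬S ↔ ¬Q) ∨ S))  //  ((Q ∧ Q) → ¬R).
      branch 2.1 (add (P ↔ ((¬S ↔ ¬Q) ∨ S))):
        (P ↔ ((¬S ↔ ¬Q) ∨ S)): β-rule — branch into P, ((¬S ↔ ¬Q) ∨ S)  //  ¬P, ¬((¬S ↔ ¬Q) ∨ S).
          branch 2.1.1 (add P, ((¬S ↔ ¬Q) ∨ S)):
            ((¬S ↔ ¬Q) ∨ S): β-rule — branch into (¬S ↔ ¬Q)  //  S.
              branch 2.1.1.1 (add (¬S ↔ ¬Q)):
                (¬S ↔ ¬Q): β-rule — branch into ¬S, ¬Q  //  ¬¬S, ¬¬Q.
                  branch 2.1.1.1.1 (add ¬S, ¬Q):
                    ○ open, literals {P=T, Q=F, S=F}.
                  branch 2.1.1.1.2 (add ¬¬S, ¬¬Q):
                    ○ open, literals {P=T, Q=T, S=T}.
              branch 2.1.1.2 (add S):
                ○ open, literals {P=T, S=T}.
          branch 2.1.2 (add ¬P, ¬((¬S ↔ ¬Q) ∨ S)):
            ¬((¬S ↔ ¬Q) ∨ S): α-rule — add ¬(¬S ↔ ¬Q), ¬S.
            ¬(¬S ↔ ¬Q): β-rule — branch into ¬S, ¬¬Q  //  ¬¬S, ¬Q.
              branch 2.1.2.1 (add ¬S, ¬¬Q):
                ○ open, literals {P=F, Q=T, S=F}.
              branch 2.1.2.2 (add ¬¬S, ¬Q):
                × closes — contains both S and ¬S.
      branch 2.2 (add ((Q ∧ Q) → ¬R)):
        ((Q ∧ Q) → ¬R): β-rule — branch into ¬(Q ∧ Q)  //  ¬R.
          branch 2.2.1 (add ¬(Q ∧ Q)):
            ¬(Q ∧ Q): β-rule — branch into ¬Q  //  ¬Q.
              branch 2.2.1.1 (add ¬Q):
                ○ open, literals {Q=F}.
              branch 2.2.1.2 (add ¬Q):
                ○ open, literals {Q=F}.
          branch 2.2.2 (add ¬R):
            ○ open, literals {R=F}.
1 branch closed, 10 open.
Each open branch fixes some atoms; the unmentioned ones are free. Counting distinct full assignments: branch {Q=F} (S, R, P) contributes 8 new; branch {P=F, S=F} (R, Q) contributes 2 new; branch {P=T, S=T} (R, Q) contributes 2 new; branch {P=T, Q=F, S=F} (R) contributes 0 new; branch {P=T, Q=T, S=T} (R) contributes 0 new; branch {P=T, S=T} (R, Q) contributes 0 new; branch {P=F, Q=T, S=F} (R) contributes 0 new; branch {Q=F} (S, R, P) contributes 0 new; branch {Q=F} (S, R, P) contributes 0 new; branch {R=F} (S, Q, P) contributes 2 new. Total: 14.

14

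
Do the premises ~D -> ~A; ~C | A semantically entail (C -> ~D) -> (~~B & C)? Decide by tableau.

No

Initial set: {(~D -> ~A); (~C | A); ~((C -> ~D) -> (~~B & C))}.
~((C -> ~D) -> (~~B & C)): α-rule — add (C -> ~D), ~(~~B & C).
(~D -> ~A): β-rule — branch into ~~D  //  ~A.
  branch 1 (add ~~D):
    (~C | A): β-rule — branch into ~C  //  A.
      branch 1.1 (add ~C):
        (C -> ~D): β-rule — branch into ~C  //  ~D.
          branch 1.1.1 (add ~C):
            ~(~~B & C): β-rule — branch into ~~~B  //  ~C.
              branch 1.1.1.1 (add ~~~B):
                ~~~B: drop double negation, giving ~B.
                ○ open, literals {B=false, C=false, D=true}.
              branch 1.1.1.2 (add ~C):
                ○ open, literals {C=false, D=true}.
          branch 1.1.2 (add ~D):
            × closes — contains both D and ~D.
      branch 1.2 (add A):
        (C -> ~D): β-rule — branch into ~C  //  ~D.
          branch 1.2.1 (add ~C):
            ~(~~B & C): β-rule — branch into ~~~B  //  ~C.
              branch 1.2.1.1 (add ~~~B):
                ~~~B: drop double negation, giving ~B.
                ○ open, literals {A=true, B=false, C=false, D=true}.
              branch 1.2.1.2 (add ~C):
                ○ open, literals {A=true, C=false, D=true}.
          branch 1.2.2 (add ~D):
            × closes — contains both D and ~D.
  branch 2 (add ~A):
    (~C | A): β-rule — branch into ~C  //  A.
      branch 2.1 (add ~C):
        (C -> ~D): β-rule — branch into ~C  //  ~D.
          branch 2.1.1 (add ~C):
            ~(~~B & C): β-rule — branch into ~~~B  //  ~C.
              branch 2.1.1.1 (add ~~~B):
                ~~~B: drop double negation, giving ~B.
                ○ open, literals {A=false, B=false, C=false}.
              branch 2.1.1.2 (add ~C):
                ○ open, literals {A=false, C=false}.
          branch 2.1.2 (add ~D):
            ~(~~B & C): β-rule — branch into ~~~B  //  ~C.
              branch 2.1.2.1 (add ~~~B):
                ~~~B: drop double negation, giving ~B.
                ○ open, literals {A=false, B=false, C=false, D=false}.
              branch 2.1.2.2 (add ~C):
                ○ open, literals {A=false, C=false, D=false}.
      branch 2.2 (add A):
        × closes — contains both A and ~A.
3 branches closed, 8 open.
An open branch gives a countermodel: B=false, C=false, D=true (unmentioned atoms arbitrary); the premises hold there but the conclusion fails.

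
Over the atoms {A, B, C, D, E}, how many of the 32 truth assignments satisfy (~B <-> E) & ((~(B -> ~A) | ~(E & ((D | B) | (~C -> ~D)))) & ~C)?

4

Initial set: {((~B <-> E) & ((~(B -> ~A) | ~(E & ((D | B) | (~C -> ~D)))) & ~C))}.
((~B <-> E) & ((~(B -> ~A) | ~(E & ((D | B) | (~C -> ~D)))) & ~C)): α-rule — add (~B <-> E), ((~(B -> ~A) | ~(E & ((D | B) | (~C -> ~D)))) & ~C).
((~(B -> ~A) | ~(E & ((D | B) | (~C -> ~D)))) & ~C): α-rule — add (~(B -> ~A) | ~(E & ((D | B) | (~C -> ~D)))), ~C.
(~B <-> E): β-rule — branch into ~B, E  //  ~~B, ~E.
  branch 1 (add ~B, E):
    (~(B -> ~A) | ~(E & ((D | B) | (~C -> ~D)))): β-rule — branch into ~(B -> ~A)  //  ~(E & ((D | B) | (~C -> ~D))).
      branch 1.1 (add ~(B -> ~A)):
        ~(B -> ~A): α-rule — add B, ~~A.
        × closes — contains both B and ~B.
      branch 1.2 (add ~(E & ((D | B) | (~C -> ~D)))):
        ~(E & ((D | B) | (~C -> ~D))): β-rule — branch into ~E  //  ~((D | B) | (~C -> ~D)).
          branch 1.2.1 (add ~E):
            × closes — contains both E and ~E.
          branch 1.2.2 (add ~((D | B) | (~C -> ~D))):
            ~((D | B) | (~C -> ~D)): α-rule — add ~(D | B), ~(~C -> ~D).
            ~(D | B): α-rule — add ~D, ~B.
            ~(~C -> ~D): α-rule — add ~C, ~~D.
            × closes — contains both D and ~D.
  branch 2 (add ~~B, ~E):
    (~(B -> ~A) | ~(E & ((D | B) | (~C -> ~D)))): β-rule — branch into ~(B -> ~A)  //  ~(E & ((D | B) | (~C -> ~D))).
      branch 2.1 (add ~(B -> ~A)):
        ~(B -> ~A): α-rule — add B, ~~A.
        ○ open, literals {A=1, B=1, C=0, E=0}.
      branch 2.2 (add ~(E & ((D | B) | (~C -> ~D)))):
        ~(E & ((D | B) | (~C -> ~D))): β-rule — branch into ~E  //  ~((D | B) | (~C -> ~D)).
          branch 2.2.1 (add ~E):
            ○ open, literals {B=1, C=0, E=0}.
          branch 2.2.2 (add ~((D | B) | (~C -> ~D))):
            ~((D | B) | (~C -> ~D)): α-rule — add ~(D | B), ~(~C -> ~D).
            ~(D | B): α-rule — add ~D, ~B.
            × closes — contains both B and ~B.
4 branches closed, 2 open.
Each open branch fixes some atoms; the unmentioned ones are free. Counting distinct full assignments: branch {A=1, B=1, C=0, E=0} (D) contributes 2 new; branch {B=1, C=0, E=0} (A, D) contributes 2 new. Total: 4.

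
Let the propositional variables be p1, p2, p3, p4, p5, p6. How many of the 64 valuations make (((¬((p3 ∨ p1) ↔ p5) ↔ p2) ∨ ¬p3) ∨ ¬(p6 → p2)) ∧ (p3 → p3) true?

52

Initial set: {((((¬((p3 ∨ p1) ↔ p5) ↔ p2) ∨ ¬p3) ∨ ¬(p6 → p2)) ∧ (p3 → p3))}.
((((¬((p3 ∨ p1) ↔ p5) ↔ p2) ∨ ¬p3) ∨ ¬(p6 → p2)) ∧ (p3 → p3)): α-rule — add (((¬((p3 ∨ p1) ↔ p5) ↔ p2) ∨ ¬p3) ∨ ¬(p6 → p2)), (p3 → p3).
(((¬((p3 ∨ p1) ↔ p5) ↔ p2) ∨ ¬p3) ∨ ¬(p6 → p2)): β-rule — branch into ((¬((p3 ∨ p1) ↔ p5) ↔ p2) ∨ ¬p3)  //  ¬(p6 → p2).
  branch 1 (add ((¬((p3 ∨ p1) ↔ p5) ↔ p2) ∨ ¬p3)):
    (p3 → p3): β-rule — branch into ¬p3  //  p3.
      branch 1.1 (add ¬p3):
        ((¬((p3 ∨ p1) ↔ p5) ↔ p2) ∨ ¬p3): β-rule — branch into (¬((p3 ∨ p1) ↔ p5) ↔ p2)  //  ¬p3.
          branch 1.1.1 (add (¬((p3 ∨ p1) ↔ p5) ↔ p2)):
            (¬((p3 ∨ p1) ↔ p5) ↔ p2): β-rule — branch into ¬((p3 ∨ p1) ↔ p5), p2  //  ¬¬((p3 ∨ p1) ↔ p5), ¬p2.
              branch 1.1.1.1 (add ¬((p3 ∨ p1) ↔ p5), p2):
                ¬((p3 ∨ p1) ↔ p5): β-rule — branch into (p3 ∨ p1), ¬p5  //  ¬(p3 ∨ p1), p5.
                  branch 1.1.1.1.1 (add (p3 ∨ p1), ¬p5):
                    (p3 ∨ p1): β-rule — branch into p3  //  p1.
                      branch 1.1.1.1.1.1 (add p3):
                        × closes — contains both p3 and ¬p3.
                      branch 1.1.1.1.1.2 (add p1):
                        ○ open, literals {p1=true, p2=true, p3=false, p5=false}.
                  branch 1.1.1.1.2 (add ¬(p3 ∨ p1), p5):
                    ¬(p3 ∨ p1): α-rule — add ¬p3, ¬p1.
                    ○ open, literals {p1=false, p2=true, p3=false, p5=true}.
              branch 1.1.1.2 (add ¬¬((p3 ∨ p1) ↔ p5), ¬p2):
                ¬¬((p3 ∨ p1) ↔ p5): β-rule — branch into (p3 ∨ p1), p5  //  ¬(p3 ∨ p1), ¬p5.
                  branch 1.1.1.2.1 (add (p3 ∨ p1), p5):
                    (p3 ∨ p1): β-rule — branch into p3  //  p1.
                      branch 1.1.1.2.1.1 (add p3):
                        × closes — contains both p3 and ¬p3.
                      branch 1.1.1.2.1.2 (add p1):
                        ○ open, literals {p1=true, p2=false, p3=false, p5=true}.
                  branch 1.1.1.2.2 (add ¬(p3 ∨ p1), ¬p5):
                    ¬(p3 ∨ p1): α-rule — add ¬p3, ¬p1.
                    ○ open, literals {p1=false, p2=false, p3=false, p5=false}.
          branch 1.1.2 (add ¬p3):
            ○ open, literals {p3=false}.
      branch 1.2 (add p3):
        ((¬((p3 ∨ p1) ↔ p5) ↔ p2) ∨ ¬p3): β-rule — branch into (¬((p3 ∨ p1) ↔ p5) ↔ p2)  //  ¬p3.
          branch 1.2.1 (add (¬((p3 ∨ p1) ↔ p5) ↔ p2)):
            (¬((p3 ∨ p1) ↔ p5) ↔ p2): β-rule — branch into ¬((p3 ∨ p1) ↔ p5), p2  //  ¬¬((p3 ∨ p1) ↔ p5), ¬p2.
              branch 1.2.1.1 (add ¬((p3 ∨ p1) ↔ p5), p2):
                ¬((p3 ∨ p1) ↔ p5): β-rule — branch into (p3 ∨ p1), ¬p5  //  ¬(p3 ∨ p1), p5.
                  branch 1.2.1.1.1 (add (p3 ∨ p1), ¬p5):
                    (p3 ∨ p1): β-rule — branch into p3  //  p1.
                      branch 1.2.1.1.1.1 (add p3):
                        ○ open, literals {p2=true, p3=true, p5=false}.
                      branch 1.2.1.1.1.2 (add p1):
                        ○ open, literals {p1=true, p2=true, p3=true, p5=false}.
                  branch 1.2.1.1.2 (add ¬(p3 ∨ p1), p5):
                    ¬(p3 ∨ p1): α-rule — add ¬p3, ¬p1.
                    × closes — contains both p3 and ¬p3.
              branch 1.2.1.2 (add ¬¬((p3 ∨ p1) ↔ p5), ¬p2):
                ¬¬((p3 ∨ p1) ↔ p5): β-rule — branch into (p3 ∨ p1), p5  //  ¬(p3 ∨ p1), ¬p5.
                  branch 1.2.1.2.1 (add (p3 ∨ p1), p5):
                    (p3 ∨ p1): β-rule — branch into p3  //  p1.
                      branch 1.2.1.2.1.1 (add p3):
                        ○ open, literals {p2=false, p3=true, p5=true}.
                      branch 1.2.1.2.1.2 (add p1):
                        ○ open, literals {p1=true, p2=false, p3=true, p5=true}.
                  branch 1.2.1.2.2 (add ¬(p3 ∨ p1), ¬p5):
                    ¬(p3 ∨ p1): α-rule — add ¬p3, ¬p1.
                    × closes — contains both p3 and ¬p3.
          branch 1.2.2 (add ¬p3):
            × closes — contains both p3 and ¬p3.
  branch 2 (add ¬(p6 → p2)):
    ¬(p6 → p2): α-rule — add p6, ¬p2.
    (p3 → p3): β-rule — branch into ¬p3  //  p3.
      branch 2.1 (add ¬p3):
        ○ open, literals {p2=false, p3=false, p6=true}.
      branch 2.2 (add p3):
        ○ open, literals {p2=false, p3=true, p6=true}.
5 branches closed, 11 open.
Each open branch fixes some atoms; the unmentioned ones are free. Counting distinct full assignments: branch {p1=true, p2=true, p3=false, p5=false} (p4, p6) contributes 4 new; branch {p1=false, p2=true, p3=false, p5=true} (p4, p6) contributes 4 new; branch {p1=true, p2=false, p3=false, p5=true} (p4, p6) contributes 4 new; branch {p1=false, p2=false, p3=false, p5=false} (p4, p6) contributes 4 new; branch {p3=false} (p1, p2, p4, p5, p6) contributes 16 new; branch {p2=true, p3=true, p5=false} (p1, p4, p6) contributes 8 new; branch {p1=true, p2=true, p3=true, p5=false} (p4, p6) contributes 0 new; branch {p2=false, p3=true, p5=true} (p1, p4, p6) contributes 8 new; branch {p1=true, p2=false, p3=true, p5=true} (p4, p6) contributes 0 new; branch {p2=false, p3=false, p6=true} (p1, p4, p5) contributes 0 new; branch {p2=false, p3=true, p6=true} (p1, p4, p5) contributes 4 new. Total: 52.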